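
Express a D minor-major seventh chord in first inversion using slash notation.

First inversion of D minor-major seventh has the third (F) in the bass. As a slash chord: Dm(maj7)/F.

Dm(maj7)/F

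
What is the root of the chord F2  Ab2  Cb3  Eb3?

F

The distinct letter names are F, Ab, Cb, Eb. Arranged as a stack of thirds they read F–Ab–Cb–Eb, so F is the root (an F half-diminished seventh chord).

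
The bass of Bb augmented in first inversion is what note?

D

The third of Bb augmented (Bb–D–F#) is D; that is the bass in first inversion.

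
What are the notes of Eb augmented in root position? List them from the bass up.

Eb, G, B

Spelling Eb augmented: Eb–G–B. In root position the root is bass, giving Eb, G, B from the bottom.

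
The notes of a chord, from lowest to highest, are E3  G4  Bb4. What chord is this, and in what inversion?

E diminished, root position

Reducing to letter names: E, G, Bb. These stack in thirds as E–G–Bb — an E diminished triad.
With the root (E) in the bass, the chord is in root position (figured bass 5/3).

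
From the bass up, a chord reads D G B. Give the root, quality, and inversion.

The distinct note names are D, G, B. Stacked in thirds they read G–B–D, which is a major triad on G.
With the fifth (D) in the bass, the chord is in second inversion (figured bass 6/4).

G major, second inversion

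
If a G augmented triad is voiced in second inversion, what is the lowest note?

D#

G augmented is G–B–D#. Second inversion places the fifth in the bass: D#.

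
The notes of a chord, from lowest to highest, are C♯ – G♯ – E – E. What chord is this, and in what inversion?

Reducing to letter names: C#, G#, E. These stack in thirds as C#–E–G# — a C# minor triad.
The lowest note is C#, the root of the chord, so this is root position (figured bass 5/3).

C# minor, root position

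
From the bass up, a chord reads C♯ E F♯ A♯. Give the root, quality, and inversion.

Reducing to letter names: C#, E, F#, A#. These stack in thirds as F#–A#–C#–E — an F# dominant seventh chord.
C# is the fifth of F# dominant seventh; fifth in the bass means second inversion (figured bass 4/3).

F# dominant seventh, second inversion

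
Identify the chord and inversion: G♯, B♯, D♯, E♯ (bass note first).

E# minor seventh, first inversion

Reducing to letter names: G#, B#, D#, E#. These stack in thirds as E#–G#–B#–D# — an E# minor seventh chord.
G# is the third of E# minor seventh; third in the bass means first inversion (figured bass 6/5).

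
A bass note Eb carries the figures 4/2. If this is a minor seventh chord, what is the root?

The figures 4/2 mean the seventh of the chord is in the bass. If Eb is the seventh of a minor seventh chord, the root is F (chord tones F–Ab–C–Eb).

F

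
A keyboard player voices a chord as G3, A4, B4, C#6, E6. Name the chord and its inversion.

A dominant ninth, third inversion

Reducing to letter names: G, A, B, C#, E. These stack in thirds as A–C#–E–G–B — an A dominant ninth chord.
With the seventh (G) in the bass, the chord is in third inversion.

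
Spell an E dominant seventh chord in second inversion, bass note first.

B, D, E, G#

Spelling E dominant seventh: E–G#–B–D. In second inversion the fifth is bass, giving B, D, E, G# from the bottom.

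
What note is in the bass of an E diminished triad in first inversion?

G

The third of E diminished (E–G–Bb) is G; that is the bass in first inversion.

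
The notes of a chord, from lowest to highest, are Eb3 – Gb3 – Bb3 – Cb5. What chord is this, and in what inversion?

Cb major seventh, first inversion

The distinct note names are Eb, Gb, Bb, Cb. Stacked in thirds they read Cb–Eb–Gb–Bb, which is a major seventh chord on Cb.
Eb is the third of Cb major seventh; third in the bass means first inversion (figured bass 6/5).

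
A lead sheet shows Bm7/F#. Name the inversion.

second inversion

Bm7/F# means B minor seventh with F# in the bass. F# is the fifth of B minor seventh (B–D–F#–A), so this is second inversion.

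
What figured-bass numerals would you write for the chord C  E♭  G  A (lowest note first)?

The notes C, Eb, G, A stack in thirds as A–C–Eb–G — an A half-diminished seventh chord. The bass C is the third, so this is first inversion: figured 6/5.

6/5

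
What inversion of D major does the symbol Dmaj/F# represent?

Dmaj/F# means D major with F# in the bass. F# is the third of D major (D–F#–A), so this is first inversion.

first inversion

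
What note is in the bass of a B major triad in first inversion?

D#

B major is B–D#–F#. First inversion places the third in the bass: D#.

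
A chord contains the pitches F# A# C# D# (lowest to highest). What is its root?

D#

Reordering F#, A#, C#, D# into stacked thirds gives D#–F#–A#–C#; the bottom of that stack, D#, is the root.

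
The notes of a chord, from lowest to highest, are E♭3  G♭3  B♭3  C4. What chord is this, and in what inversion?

C half-diminished seventh, first inversion

The distinct note names are Eb, Gb, Bb, C. Stacked in thirds they read C–Eb–Gb–Bb, which is a half-diminished seventh chord on C.
The lowest note is Eb, the third of the chord, so this is first inversion (figured bass 6/5).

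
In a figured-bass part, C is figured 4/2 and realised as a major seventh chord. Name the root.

The figures 4/2 mean the seventh of the chord is in the bass. If C is the seventh of a major seventh chord, the root is Db (chord tones Db–F–Ab–C).

Db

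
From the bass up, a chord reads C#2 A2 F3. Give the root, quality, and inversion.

F augmented, second inversion

The distinct note names are C#, A, F. Stacked in thirds they read F–A–C#, which is an augmented triad on F.
C# is the fifth of F augmented; fifth in the bass means second inversion (figured bass 6/4).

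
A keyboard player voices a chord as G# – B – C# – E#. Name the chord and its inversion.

The distinct note names are G#, B, C#, E#. Stacked in thirds they read C#–E#–G#–B, which is a dominant seventh chord on C#.
G# is the fifth of C# dominant seventh; fifth in the bass means second inversion (figured bass 4/3).

C# dominant seventh, second inversion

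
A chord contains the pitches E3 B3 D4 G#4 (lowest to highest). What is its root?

E, B, D, G# are the tones of an E dominant seventh chord (E–G#–B–D), making E the root.

E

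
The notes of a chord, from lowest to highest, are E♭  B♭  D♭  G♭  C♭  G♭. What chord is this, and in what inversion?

Cb major ninth, first inversion

The pitch classes Eb, Bb, Db, Gb, Cb arrange in thirds as Cb–Eb–Gb–Bb–Db: a Cb major ninth chord.
With the third (Eb) in the bass, the chord is in first inversion.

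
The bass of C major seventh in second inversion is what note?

G

C major seventh is C–E–G–B. Second inversion places the fifth in the bass: G.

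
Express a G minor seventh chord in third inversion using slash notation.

Third inversion of G minor seventh has the seventh (F) in the bass. As a slash chord: Gm7/F.

Gm7/F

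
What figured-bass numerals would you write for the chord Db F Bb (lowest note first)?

The notes Db, F, Bb stack in thirds as Bb–Db–F — a Bb minor triad. The bass Db is the third, so this is first inversion: figured 6.

6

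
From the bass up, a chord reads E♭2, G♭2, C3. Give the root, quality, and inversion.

C diminished, first inversion

Reducing to letter names: Eb, Gb, C. These stack in thirds as C–Eb–Gb — a C diminished triad.
With the third (Eb) in the bass, the chord is in first inversion (figured bass 6).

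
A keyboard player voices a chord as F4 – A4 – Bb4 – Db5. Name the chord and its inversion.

Bb minor-major seventh, second inversion

Reducing to letter names: F, A, Bb, Db. These stack in thirds as Bb–Db–F–A — a Bb minor-major seventh chord.
The lowest note is F, the fifth of the chord, so this is second inversion (figured bass 4/3).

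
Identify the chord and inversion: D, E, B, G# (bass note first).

E dominant seventh, third inversion

The pitch classes D, E, B, G# arrange in thirds as E–G#–B–D: an E dominant seventh chord.
The lowest note is D, the seventh of the chord, so this is third inversion (figured bass 4/2).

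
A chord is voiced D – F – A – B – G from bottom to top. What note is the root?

Reordering D, F, A, B, G into stacked thirds gives G–B–D–F–A; the bottom of that stack, G, is the root.

G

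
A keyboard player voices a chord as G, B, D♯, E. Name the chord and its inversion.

E minor-major seventh, first inversion

Reducing to letter names: G, B, D#, E. These stack in thirds as E–G–B–D# — an E minor-major seventh chord.
With the third (G) in the bass, the chord is in first inversion (figured bass 6/5).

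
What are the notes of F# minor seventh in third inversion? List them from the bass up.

E, F#, A, C#

The chord tones are F#–A–C#–E. With the seventh (E) lowest for third inversion: E, F#, A, C#.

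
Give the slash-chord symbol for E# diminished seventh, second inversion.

Second inversion of E# diminished seventh has the fifth (B) in the bass. As a slash chord: E#dim7/B.

E#dim7/B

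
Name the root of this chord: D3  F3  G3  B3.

Reordering D, F, G, B into stacked thirds gives G–B–D–F; the bottom of that stack, G, is the root.

G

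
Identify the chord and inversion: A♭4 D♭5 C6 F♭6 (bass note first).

The pitch classes Ab, Db, C, Fb arrange in thirds as Db–Fb–Ab–C: a Db minor-major seventh chord.
With the fifth (Ab) in the bass, the chord is in second inversion (figured bass 4/3).

Db minor-major seventh, second inversion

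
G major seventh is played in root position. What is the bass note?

In root position the root is lowest. For G major seventh (G–B–D–F#) that is G.

G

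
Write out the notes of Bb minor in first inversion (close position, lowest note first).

Bb minor is Bb–Db–F. First inversion puts the third (Db) in the bass, with the remaining tones above: Db, F, Bb.

Db, F, Bb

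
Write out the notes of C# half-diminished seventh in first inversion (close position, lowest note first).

E, G, B, C#

C# half-diminished seventh is C#–E–G–B. First inversion puts the third (E) in the bass, with the remaining tones above: E, G, B, C#.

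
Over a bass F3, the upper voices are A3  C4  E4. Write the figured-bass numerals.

7

The notes F, A, C, E stack in thirds as F–A–C–E — an F major seventh chord. The bass F is the root, so this is root position: figured 7.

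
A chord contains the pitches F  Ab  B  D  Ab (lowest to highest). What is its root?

B

The distinct letter names are F, Ab, B, D. Arranged as a stack of thirds they read B–D–F–Ab, so B is the root (a B diminished seventh chord).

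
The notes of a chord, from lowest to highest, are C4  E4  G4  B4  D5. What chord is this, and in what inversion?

C major ninth, root position

The pitch classes C, E, G, B, D arrange in thirds as C–E–G–B–D: a C major ninth chord.
C is the root of C major ninth; root in the bass means root position.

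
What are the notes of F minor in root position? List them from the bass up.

F, Ab, C

F minor is F–Ab–C. Root position puts the root (F) in the bass, with the remaining tones above: F, Ab, C.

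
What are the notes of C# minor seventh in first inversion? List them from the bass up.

The chord tones are C#–E–G#–B. With the third (E) lowest for first inversion: E, G#, B, C#.

E, G#, B, C#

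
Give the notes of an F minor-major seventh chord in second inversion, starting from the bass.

F minor-major seventh is F–Ab–C–E. Second inversion puts the fifth (C) in the bass, with the remaining tones above: C, E, F, Ab.

C, E, F, Ab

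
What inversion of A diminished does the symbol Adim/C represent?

Adim/C means A diminished with C in the bass. C is the third of A diminished (A–C–Eb), so this is first inversion.

first inversion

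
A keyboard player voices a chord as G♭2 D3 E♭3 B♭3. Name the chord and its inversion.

Reducing to letter names: Gb, D, Eb, Bb. These stack in thirds as Eb–Gb–Bb–D — an Eb minor-major seventh chord.
The lowest note is Gb, the third of the chord, so this is first inversion (figured bass 6/5).

Eb minor-major seventh, first inversion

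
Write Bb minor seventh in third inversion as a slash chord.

Bbm7/Ab

Third inversion of Bb minor seventh has the seventh (Ab) in the bass. As a slash chord: Bbm7/Ab.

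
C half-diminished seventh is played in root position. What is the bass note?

C

C half-diminished seventh is C–Eb–Gb–Bb. Root position places the root in the bass: C.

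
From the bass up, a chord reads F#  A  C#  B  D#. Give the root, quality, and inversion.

B dominant ninth, second inversion

Reducing to letter names: F#, A, C#, B, D#. These stack in thirds as B–D#–F#–A–C# — a B dominant ninth chord.
F# is the fifth of B dominant ninth; fifth in the bass means second inversion.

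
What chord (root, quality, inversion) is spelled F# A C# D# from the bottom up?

The distinct note names are F#, A, C#, D#. Stacked in thirds they read D#–F#–A–C#, which is a half-diminished seventh chord on D#.
The lowest note is F#, the third of the chord, so this is first inversion (figured bass 6/5).

D# half-diminished seventh, first inversion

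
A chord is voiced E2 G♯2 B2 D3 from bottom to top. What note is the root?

E

E, G#, B, D are the tones of an E dominant seventh chord (E–G#–B–D), making E the root.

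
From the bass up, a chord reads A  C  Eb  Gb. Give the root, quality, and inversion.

The pitch classes A, C, Eb, Gb arrange in thirds as A–C–Eb–Gb: an A diminished seventh chord.
With the root (A) in the bass, the chord is in root position (figured bass 7).

A diminished seventh, root position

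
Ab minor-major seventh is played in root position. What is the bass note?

The root of Ab minor-major seventh (Ab–Cb–Eb–G) is Ab; that is the bass in root position.

Ab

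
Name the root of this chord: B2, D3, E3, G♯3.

The distinct letter names are B, D, E, G#. Arranged as a stack of thirds they read E–G#–B–D, so E is the root (an E dominant seventh chord).

E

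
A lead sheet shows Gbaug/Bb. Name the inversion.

Gbaug/Bb means Gb augmented with Bb in the bass. Bb is the third of Gb augmented (Gb–Bb–D), so this is first inversion.

first inversion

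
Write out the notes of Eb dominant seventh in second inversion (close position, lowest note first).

Eb dominant seventh is Eb–G–Bb–Db. Second inversion puts the fifth (Bb) in the bass, with the remaining tones above: Bb, Db, Eb, G.

Bb, Db, Eb, G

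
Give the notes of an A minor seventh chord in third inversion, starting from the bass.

G, A, C, E

The chord tones are A–C–E–G. With the seventh (G) lowest for third inversion: G, A, C, E.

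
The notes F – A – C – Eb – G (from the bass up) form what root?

The distinct letter names are F, A, C, Eb, G. Arranged as a stack of thirds they read F–A–C–Eb–G, so F is the root (an F dominant ninth chord).

F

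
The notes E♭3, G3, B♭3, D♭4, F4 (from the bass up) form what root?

Eb, G, Bb, Db, F are the tones of an Eb dominant ninth chord (Eb–G–Bb–Db–F), making Eb the root.

Eb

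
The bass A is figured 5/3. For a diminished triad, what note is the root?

The figures 5/3 mean the root of the chord is in the bass. If A is the root of a diminished triad, the root is A (chord tones A–C–Eb).

A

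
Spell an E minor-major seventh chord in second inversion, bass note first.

B, D#, E, G

The chord tones are E–G–B–D#. With the fifth (B) lowest for second inversion: B, D#, E, G.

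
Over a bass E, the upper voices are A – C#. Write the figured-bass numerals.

6/4

The notes E, A, C# stack in thirds as A–C#–E — an A major triad. The bass E is the fifth, so this is second inversion: figured 6/4.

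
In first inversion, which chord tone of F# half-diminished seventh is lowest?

In first inversion the third is lowest. For F# half-diminished seventh (F#–A–C–E) that is A.

A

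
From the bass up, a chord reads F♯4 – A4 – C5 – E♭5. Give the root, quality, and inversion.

F# diminished seventh, root position

The distinct note names are F#, A, C, Eb. Stacked in thirds they read F#–A–C–Eb, which is a diminished seventh chord on F#.
The lowest note is F#, the root of the chord, so this is root position (figured bass 7).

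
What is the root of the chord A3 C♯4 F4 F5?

The distinct letter names are A, C#, F. Arranged as a stack of thirds they read F–A–C#, so F is the root (an F augmented triad).

F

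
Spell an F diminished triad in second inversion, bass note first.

The chord tones are F–Ab–Cb. With the fifth (Cb) lowest for second inversion: Cb, F, Ab.

Cb, F, Ab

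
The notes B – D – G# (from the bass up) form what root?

Reordering B, D, G# into stacked thirds gives G#–B–D; the bottom of that stack, G#, is the root.

G#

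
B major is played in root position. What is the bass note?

In root position the root is lowest. For B major (B–D#–F#) that is B.

B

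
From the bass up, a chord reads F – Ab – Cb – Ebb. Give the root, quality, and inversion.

F diminished seventh, root position

Reducing to letter names: F, Ab, Cb, Ebb. These stack in thirds as F–Ab–Cb–Ebb — an F diminished seventh chord.
The lowest note is F, the root of the chord, so this is root position (figured bass 7).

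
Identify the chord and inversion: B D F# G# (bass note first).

G# half-diminished seventh, first inversion

The distinct note names are B, D, F#, G#. Stacked in thirds they read G#–B–D–F#, which is a half-diminished seventh chord on G#.
B is the third of G# half-diminished seventh; third in the bass means first inversion (figured bass 6/5).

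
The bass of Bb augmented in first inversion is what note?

Bb augmented is Bb–D–F#. First inversion places the third in the bass: D.

D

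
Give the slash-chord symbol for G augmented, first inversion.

Gaug/B

First inversion of G augmented has the third (B) in the bass. As a slash chord: Gaug/B.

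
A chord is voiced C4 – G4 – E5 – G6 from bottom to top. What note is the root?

The distinct letter names are C, G, E. Arranged as a stack of thirds they read C–E–G, so C is the root (a C major triad).

C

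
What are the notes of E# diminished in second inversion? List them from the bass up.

B, E#, G#

Spelling E# diminished: E#–G#–B. In second inversion the fifth is bass, giving B, E#, G# from the bottom.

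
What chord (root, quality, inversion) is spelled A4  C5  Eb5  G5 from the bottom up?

A half-diminished seventh, root position

The distinct note names are A, C, Eb, G. Stacked in thirds they read A–C–Eb–G, which is a half-diminished seventh chord on A.
With the root (A) in the bass, the chord is in root position (figured bass 7).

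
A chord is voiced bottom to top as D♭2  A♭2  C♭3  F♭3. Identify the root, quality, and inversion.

The pitch classes Db, Ab, Cb, Fb arrange in thirds as Db–Fb–Ab–Cb: a Db minor seventh chord.
Db is the root of Db minor seventh; root in the bass means root position (figured bass 7).

Db minor seventh, root position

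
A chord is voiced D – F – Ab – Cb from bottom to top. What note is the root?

D

D, F, Ab, Cb are the tones of a D diminished seventh chord (D–F–Ab–Cb), making D the root.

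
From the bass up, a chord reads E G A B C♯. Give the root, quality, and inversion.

The distinct note names are E, G, A, B, C#. Stacked in thirds they read A–C#–E–G–B, which is a dominant ninth chord on A.
The lowest note is E, the fifth of the chord, so this is second inversion.

A dominant ninth, second inversion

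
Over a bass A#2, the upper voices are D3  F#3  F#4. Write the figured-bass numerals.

6/4

The notes A#, D, F# stack in thirds as D–F#–A# — a D augmented triad. The bass A# is the fifth, so this is second inversion: figured 6/4.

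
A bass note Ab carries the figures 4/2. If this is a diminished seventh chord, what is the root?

The figures 4/2 mean the seventh of the chord is in the bass. If Ab is the seventh of a diminished seventh chord, the root is B (chord tones B–D–F–Ab).

B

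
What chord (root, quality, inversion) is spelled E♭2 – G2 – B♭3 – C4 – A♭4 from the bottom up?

The pitch classes Eb, G, Bb, C, Ab arrange in thirds as Ab–C–Eb–G–Bb: an Ab major ninth chord.
With the fifth (Eb) in the bass, the chord is in second inversion.

Ab major ninth, second inversion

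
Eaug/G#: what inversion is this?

Eaug/G# means E augmented with G# in the bass. G# is the third of E augmented (E–G#–B#), so this is first inversion.

first inversion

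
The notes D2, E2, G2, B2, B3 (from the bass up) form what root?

E

Reordering D, E, G, B into stacked thirds gives E–G–B–D; the bottom of that stack, E, is the root.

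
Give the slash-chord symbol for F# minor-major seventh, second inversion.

Second inversion of F# minor-major seventh has the fifth (C#) in the bass. As a slash chord: F#m(maj7)/C#.

F#m(maj7)/C#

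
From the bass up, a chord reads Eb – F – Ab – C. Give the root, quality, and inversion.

The pitch classes Eb, F, Ab, C arrange in thirds as F–Ab–C–Eb: an F minor seventh chord.
The lowest note is Eb, the seventh of the chord, so this is third inversion (figured bass 4/2).

F minor seventh, third inversion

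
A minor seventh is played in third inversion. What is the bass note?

G

In third inversion the seventh is lowest. For A minor seventh (A–C–E–G) that is G.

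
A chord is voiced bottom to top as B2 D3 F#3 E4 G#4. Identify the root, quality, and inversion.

The distinct note names are B, D, F#, E, G#. Stacked in thirds they read E–G#–B–D–F#, which is a dominant ninth chord on E.
With the fifth (B) in the bass, the chord is in second inversion.

E dominant ninth, second inversion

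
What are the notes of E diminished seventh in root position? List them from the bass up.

E, G, Bb, Db

Spelling E diminished seventh: E–G–Bb–Db. In root position the root is bass, giving E, G, Bb, Db from the bottom.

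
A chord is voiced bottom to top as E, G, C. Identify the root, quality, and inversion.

The distinct note names are E, G, C. Stacked in thirds they read C–E–G, which is a major triad on C.
The lowest note is E, the third of the chord, so this is first inversion (figured bass 6).

C major, first inversion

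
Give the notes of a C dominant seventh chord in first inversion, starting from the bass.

E, G, Bb, C

Spelling C dominant seventh: C–E–G–Bb. In first inversion the third is bass, giving E, G, Bb, C from the bottom.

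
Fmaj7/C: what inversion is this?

Fmaj7/C means F major seventh with C in the bass. C is the fifth of F major seventh (F–A–C–E), so this is second inversion.

second inversion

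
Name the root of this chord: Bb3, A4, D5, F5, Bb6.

Reordering Bb, A, D, F into stacked thirds gives Bb–D–F–A; the bottom of that stack, Bb, is the root.

Bb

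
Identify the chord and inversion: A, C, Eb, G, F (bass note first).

The distinct note names are A, C, Eb, G, F. Stacked in thirds they read F–A–C–Eb–G, which is a dominant ninth chord on F.
With the third (A) in the bass, the chord is in first inversion.

F dominant ninth, first inversion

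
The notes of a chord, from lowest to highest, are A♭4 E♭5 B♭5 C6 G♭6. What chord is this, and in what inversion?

Reducing to letter names: Ab, Eb, Bb, C, Gb. These stack in thirds as Ab–C–Eb–Gb–Bb — an Ab dominant ninth chord.
With the root (Ab) in the bass, the chord is in root position.

Ab dominant ninth, root position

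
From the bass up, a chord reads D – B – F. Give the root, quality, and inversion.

Reducing to letter names: D, B, F. These stack in thirds as B–D–F — a B diminished triad.
With the third (D) in the bass, the chord is in first inversion (figured bass 6).

B diminished, first inversion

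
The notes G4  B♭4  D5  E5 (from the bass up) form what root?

E

Reordering G, Bb, D, E into stacked thirds gives E–G–Bb–D; the bottom of that stack, E, is the root.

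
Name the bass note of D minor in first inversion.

F

In first inversion the third is lowest. For D minor (D–F–A) that is F.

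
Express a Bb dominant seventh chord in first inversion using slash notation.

Bb7/D

First inversion of Bb dominant seventh has the third (D) in the bass. As a slash chord: Bb7/D.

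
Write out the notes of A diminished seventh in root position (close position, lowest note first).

A, C, Eb, Gb

Spelling A diminished seventh: A–C–Eb–Gb. In root position the root is bass, giving A, C, Eb, Gb from the bottom.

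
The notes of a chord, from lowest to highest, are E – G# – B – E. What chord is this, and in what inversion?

E major, root position

The distinct note names are E, G#, B. Stacked in thirds they read E–G#–B, which is a major triad on E.
The lowest note is E, the root of the chord, so this is root position (figured bass 5/3).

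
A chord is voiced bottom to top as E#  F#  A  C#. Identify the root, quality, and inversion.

The pitch classes E#, F#, A, C# arrange in thirds as F#–A–C#–E#: an F# minor-major seventh chord.
The lowest note is E#, the seventh of the chord, so this is third inversion (figured bass 4/2).

F# minor-major seventh, third inversion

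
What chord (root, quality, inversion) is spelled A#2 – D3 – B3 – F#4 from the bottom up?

The pitch classes A#, D, B, F# arrange in thirds as B–D–F#–A#: a B minor-major seventh chord.
With the seventh (A#) in the bass, the chord is in third inversion (figured bass 4/2).

B minor-major seventh, third inversion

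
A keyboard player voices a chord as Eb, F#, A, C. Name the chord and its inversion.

The distinct note names are Eb, F#, A, C. Stacked in thirds they read F#–A–C–Eb, which is a diminished seventh chord on F#.
Eb is the seventh of F# diminished seventh; seventh in the bass means third inversion (figured bass 4/2).

F# diminished seventh, third inversion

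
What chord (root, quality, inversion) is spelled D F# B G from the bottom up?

G major seventh, second inversion

The pitch classes D, F#, B, G arrange in thirds as G–B–D–F#: a G major seventh chord.
The lowest note is D, the fifth of the chord, so this is second inversion (figured bass 4/3).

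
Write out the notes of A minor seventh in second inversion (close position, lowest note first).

A minor seventh is A–C–E–G. Second inversion puts the fifth (E) in the bass, with the remaining tones above: E, G, A, C.

E, G, A, C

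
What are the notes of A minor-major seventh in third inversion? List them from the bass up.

Spelling A minor-major seventh: A–C–E–G#. In third inversion the seventh is bass, giving G#, A, C, E from the bottom.

G#, A, C, E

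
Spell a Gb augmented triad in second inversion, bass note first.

D, Gb, Bb

Spelling Gb augmented: Gb–Bb–D. In second inversion the fifth is bass, giving D, Gb, Bb from the bottom.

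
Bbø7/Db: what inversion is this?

Bbø7/Db means Bb half-diminished seventh with Db in the bass. Db is the third of Bb half-diminished seventh (Bb–Db–Fb–Ab), so this is first inversion.

first inversion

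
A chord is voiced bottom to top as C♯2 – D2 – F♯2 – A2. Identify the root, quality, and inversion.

D major seventh, third inversion

Reducing to letter names: C#, D, F#, A. These stack in thirds as D–F#–A–C# — a D major seventh chord.
The lowest note is C#, the seventh of the chord, so this is third inversion (figured bass 4/2).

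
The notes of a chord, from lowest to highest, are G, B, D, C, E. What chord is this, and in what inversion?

The pitch classes G, B, D, C, E arrange in thirds as C–E–G–B–D: a C major ninth chord.
G is the fifth of C major ninth; fifth in the bass means second inversion.

C major ninth, second inversion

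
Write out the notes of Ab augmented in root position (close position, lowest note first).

Ab augmented is Ab–C–E. Root position puts the root (Ab) in the bass, with the remaining tones above: Ab, C, E.

Ab, C, E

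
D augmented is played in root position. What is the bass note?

The root of D augmented (D–F#–A#) is D; that is the bass in root position.

D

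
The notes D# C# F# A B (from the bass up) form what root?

B

D#, C#, F#, A, B are the tones of a B dominant ninth chord (B–D#–F#–A–C#), making B the root.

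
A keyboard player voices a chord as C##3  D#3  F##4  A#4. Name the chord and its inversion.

D# major seventh, third inversion

The pitch classes C##, D#, F##, A# arrange in thirds as D#–F##–A#–C##: a D# major seventh chord.
C## is the seventh of D# major seventh; seventh in the bass means third inversion (figured bass 4/2).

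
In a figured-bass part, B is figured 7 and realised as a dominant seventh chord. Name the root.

The figures 7 mean the root of the chord is in the bass. If B is the root of a dominant seventh chord, the root is B (chord tones B–D#–F#–A).

B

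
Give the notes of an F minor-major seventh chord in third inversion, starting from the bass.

Spelling F minor-major seventh: F–Ab–C–E. In third inversion the seventh is bass, giving E, F, Ab, C from the bottom.

E, F, Ab, C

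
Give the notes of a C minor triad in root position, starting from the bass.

C, Eb, G

Spelling C minor: C–Eb–G. In root position the root is bass, giving C, Eb, G from the bottom.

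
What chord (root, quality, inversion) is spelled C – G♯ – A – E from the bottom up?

A minor-major seventh, first inversion

Reducing to letter names: C, G#, A, E. These stack in thirds as A–C–E–G# — an A minor-major seventh chord.
C is the third of A minor-major seventh; third in the bass means first inversion (figured bass 6/5).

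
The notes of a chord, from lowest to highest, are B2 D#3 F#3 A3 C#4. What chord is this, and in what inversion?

B dominant ninth, root position

The distinct note names are B, D#, F#, A, C#. Stacked in thirds they read B–D#–F#–A–C#, which is a dominant ninth chord on B.
The lowest note is B, the root of the chord, so this is root position.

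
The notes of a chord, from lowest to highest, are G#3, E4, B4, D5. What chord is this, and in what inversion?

E dominant seventh, first inversion

The pitch classes G#, E, B, D arrange in thirds as E–G#–B–D: an E dominant seventh chord.
With the third (G#) in the bass, the chord is in first inversion (figured bass 6/5).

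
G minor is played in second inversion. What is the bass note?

The fifth of G minor (G–Bb–D) is D; that is the bass in second inversion.

D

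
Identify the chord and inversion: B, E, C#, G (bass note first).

C# half-diminished seventh, third inversion

Reducing to letter names: B, E, C#, G. These stack in thirds as C#–E–G–B — a C# half-diminished seventh chord.
With the seventh (B) in the bass, the chord is in third inversion (figured bass 4/2).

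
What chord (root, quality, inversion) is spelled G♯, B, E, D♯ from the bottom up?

The pitch classes G#, B, E, D# arrange in thirds as E–G#–B–D#: an E major seventh chord.
With the third (G#) in the bass, the chord is in first inversion (figured bass 6/5).

E major seventh, first inversion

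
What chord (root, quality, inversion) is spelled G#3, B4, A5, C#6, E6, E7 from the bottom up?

A major ninth, third inversion

The pitch classes G#, B, A, C#, E arrange in thirds as A–C#–E–G#–B: an A major ninth chord.
The lowest note is G#, the seventh of the chord, so this is third inversion.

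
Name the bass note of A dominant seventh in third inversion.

The seventh of A dominant seventh (A–C#–E–G) is G; that is the bass in third inversion.

G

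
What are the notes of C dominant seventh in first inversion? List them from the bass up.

E, G, Bb, C

The chord tones are C–E–G–Bb. With the third (E) lowest for first inversion: E, G, Bb, C.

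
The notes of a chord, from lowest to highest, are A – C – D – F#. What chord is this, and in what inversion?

D dominant seventh, second inversion

The pitch classes A, C, D, F# arrange in thirds as D–F#–A–C: a D dominant seventh chord.
The lowest note is A, the fifth of the chord, so this is second inversion (figured bass 4/3).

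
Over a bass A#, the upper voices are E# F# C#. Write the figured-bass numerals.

The notes A#, E#, F#, C# stack in thirds as F#–A#–C#–E# — an F# major seventh chord. The bass A# is the third, so this is first inversion: figured 6/5.

6/5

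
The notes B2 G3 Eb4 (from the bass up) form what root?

B, G, Eb are the tones of an Eb augmented triad (Eb–G–B), making Eb the root.

Eb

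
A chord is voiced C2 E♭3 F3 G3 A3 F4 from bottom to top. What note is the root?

Reordering C, Eb, F, G, A into stacked thirds gives F–A–C–Eb–G; the bottom of that stack, F, is the root.

F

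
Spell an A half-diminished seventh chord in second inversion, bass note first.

Eb, G, A, C

The chord tones are A–C–Eb–G. With the fifth (Eb) lowest for second inversion: Eb, G, A, C.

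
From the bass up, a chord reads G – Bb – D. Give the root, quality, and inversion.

G minor, root position

The pitch classes G, Bb, D arrange in thirds as G–Bb–D: a G minor triad.
With the root (G) in the bass, the chord is in root position (figured bass 5/3).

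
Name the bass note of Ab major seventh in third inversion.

The seventh of Ab major seventh (Ab–C–Eb–G) is G; that is the bass in third inversion.

G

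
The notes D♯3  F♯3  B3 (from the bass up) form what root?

Reordering D#, F#, B into stacked thirds gives B–D#–F#; the bottom of that stack, B, is the root.

B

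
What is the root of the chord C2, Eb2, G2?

Reordering C, Eb, G into stacked thirds gives C–Eb–G; the bottom of that stack, C, is the root.

C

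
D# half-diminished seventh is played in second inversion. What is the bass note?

D# half-diminished seventh is D#–F#–A–C#. Second inversion places the fifth in the bass: A.

A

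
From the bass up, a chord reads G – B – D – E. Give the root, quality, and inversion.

Reducing to letter names: G, B, D, E. These stack in thirds as E–G–B–D — an E minor seventh chord.
G is the third of E minor seventh; third in the bass means first inversion (figured bass 6/5).

E minor seventh, first inversion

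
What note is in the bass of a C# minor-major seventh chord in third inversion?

In third inversion the seventh is lowest. For C# minor-major seventh (C#–E–G#–B#) that is B#.

B#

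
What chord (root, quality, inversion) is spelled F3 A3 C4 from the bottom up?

The pitch classes F, A, C arrange in thirds as F–A–C: an F major triad.
The lowest note is F, the root of the chord, so this is root position (figured bass 5/3).

F major, root position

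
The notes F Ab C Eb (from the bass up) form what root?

Reordering F, Ab, C, Eb into stacked thirds gives F–Ab–C–Eb; the bottom of that stack, F, is the root.

F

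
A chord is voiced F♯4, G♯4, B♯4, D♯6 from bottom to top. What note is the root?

G#

Reordering F#, G#, B#, D# into stacked thirds gives G#–B#–D#–F#; the bottom of that stack, G#, is the root.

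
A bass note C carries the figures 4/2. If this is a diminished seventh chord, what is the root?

D#

The figures 4/2 mean the seventh of the chord is in the bass. If C is the seventh of a diminished seventh chord, the root is D# (chord tones D#–F#–A–C).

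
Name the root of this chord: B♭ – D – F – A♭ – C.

Bb

The distinct letter names are Bb, D, F, Ab, C. Arranged as a stack of thirds they read Bb–D–F–Ab–C, so Bb is the root (a Bb dominant ninth chord).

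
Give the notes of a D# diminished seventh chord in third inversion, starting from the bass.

Spelling D# diminished seventh: D#–F#–A–C. In third inversion the seventh is bass, giving C, D#, F#, A from the bottom.

C, D#, F#, A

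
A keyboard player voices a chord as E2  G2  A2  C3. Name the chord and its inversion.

Reducing to letter names: E, G, A, C. These stack in thirds as A–C–E–G — an A minor seventh chord.
E is the fifth of A minor seventh; fifth in the bass means second inversion (figured bass 4/3).

A minor seventh, second inversion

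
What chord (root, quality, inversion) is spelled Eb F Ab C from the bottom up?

F minor seventh, third inversion

The distinct note names are Eb, F, Ab, C. Stacked in thirds they read F–Ab–C–Eb, which is a minor seventh chord on F.
The lowest note is Eb, the seventh of the chord, so this is third inversion (figured bass 4/2).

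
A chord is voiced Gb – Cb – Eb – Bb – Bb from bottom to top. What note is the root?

Cb

Reordering Gb, Cb, Eb, Bb into stacked thirds gives Cb–Eb–Gb–Bb; the bottom of that stack, Cb, is the root.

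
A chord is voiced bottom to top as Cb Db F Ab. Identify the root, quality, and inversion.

Db dominant seventh, third inversion

The pitch classes Cb, Db, F, Ab arrange in thirds as Db–F–Ab–Cb: a Db dominant seventh chord.
With the seventh (Cb) in the bass, the chord is in third inversion (figured bass 4/2).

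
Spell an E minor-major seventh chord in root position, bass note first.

E, G, B, D#

The chord tones are E–G–B–D#. With the root (E) lowest for root position: E, G, B, D#.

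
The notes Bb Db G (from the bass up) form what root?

G

Reordering Bb, Db, G into stacked thirds gives G–Bb–Db; the bottom of that stack, G, is the root.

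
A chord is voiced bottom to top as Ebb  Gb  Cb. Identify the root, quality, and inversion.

The pitch classes Ebb, Gb, Cb arrange in thirds as Cb–Ebb–Gb: a Cb minor triad.
The lowest note is Ebb, the third of the chord, so this is first inversion (figured bass 6).

Cb minor, first inversion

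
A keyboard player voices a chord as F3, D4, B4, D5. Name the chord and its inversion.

B diminished, second inversion

The pitch classes F, D, B arrange in thirds as B–D–F: a B diminished triad.
F is the fifth of B diminished; fifth in the bass means second inversion (figured bass 6/4).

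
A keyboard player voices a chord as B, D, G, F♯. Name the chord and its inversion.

The pitch classes B, D, G, F# arrange in thirds as G–B–D–F#: a G major seventh chord.
B is the third of G major seventh; third in the bass means first inversion (figured bass 6/5).

G major seventh, first inversion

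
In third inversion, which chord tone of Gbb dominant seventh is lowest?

Gbb dominant seventh is Gbb–Bbb–Dbb–Fbb. Third inversion places the seventh in the bass: Fbb.

Fbb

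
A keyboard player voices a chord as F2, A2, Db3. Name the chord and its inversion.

Db augmented, first inversion

The pitch classes F, A, Db arrange in thirds as Db–F–A: a Db augmented triad.
With the third (F) in the bass, the chord is in first inversion (figured bass 6).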